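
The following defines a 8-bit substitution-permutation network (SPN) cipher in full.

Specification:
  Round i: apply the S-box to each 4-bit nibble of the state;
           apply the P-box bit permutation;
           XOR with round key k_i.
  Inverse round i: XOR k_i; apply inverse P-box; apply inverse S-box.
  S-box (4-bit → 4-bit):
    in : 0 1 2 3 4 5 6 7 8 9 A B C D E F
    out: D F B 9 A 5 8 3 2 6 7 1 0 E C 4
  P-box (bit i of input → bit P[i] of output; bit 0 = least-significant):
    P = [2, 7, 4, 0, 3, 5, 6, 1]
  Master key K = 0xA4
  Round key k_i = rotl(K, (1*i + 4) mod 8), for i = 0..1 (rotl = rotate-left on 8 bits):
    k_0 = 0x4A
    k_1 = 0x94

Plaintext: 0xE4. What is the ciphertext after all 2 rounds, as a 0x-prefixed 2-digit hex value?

0x24

s_0 = plaintext = 0xE4
s_1 = Round(s_0, k_0) = 0x89
s_2 = Round(s_1, k_1) = 0x24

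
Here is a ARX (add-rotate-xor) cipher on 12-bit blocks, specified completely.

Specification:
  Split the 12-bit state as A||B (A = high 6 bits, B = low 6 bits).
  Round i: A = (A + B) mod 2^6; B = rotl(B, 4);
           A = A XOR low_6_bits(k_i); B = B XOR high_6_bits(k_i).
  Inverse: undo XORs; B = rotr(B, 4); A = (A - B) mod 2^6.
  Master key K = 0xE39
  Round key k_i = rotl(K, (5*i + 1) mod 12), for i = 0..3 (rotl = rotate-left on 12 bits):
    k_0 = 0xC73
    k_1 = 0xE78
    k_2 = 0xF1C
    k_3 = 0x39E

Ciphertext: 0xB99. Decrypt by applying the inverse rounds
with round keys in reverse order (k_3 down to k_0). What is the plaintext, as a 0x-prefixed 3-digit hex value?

s_0 = ciphertext = 0xB99
s_1 = InvRound(s_0, k_3) = 0x4DD
s_2 = InvRound(s_1, k_2) = 0x246
s_3 = InvRound(s_2, k_1) = 0xCBF
s_4 = InvRound(s_3, k_0) = 0x278

0x278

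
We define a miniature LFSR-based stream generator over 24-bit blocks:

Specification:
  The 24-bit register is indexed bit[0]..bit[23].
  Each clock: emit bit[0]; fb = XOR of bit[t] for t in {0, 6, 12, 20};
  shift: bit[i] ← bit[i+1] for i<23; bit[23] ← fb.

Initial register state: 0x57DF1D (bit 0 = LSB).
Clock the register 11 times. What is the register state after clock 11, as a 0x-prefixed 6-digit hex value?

reg_0 = 0x57DF1D
clock 1: out=1, reg = 0xABEF8E
clock 2: out=0, reg = 0x55F7C7
clock 3: out=1, reg = 0x2AFBE3
clock 4: out=1, reg = 0x957DF1
clock 5: out=1, reg = 0x4ABEF8
clock 6: out=0, reg = 0x255F7C
clock 7: out=0, reg = 0x12AFBE
clock 8: out=0, reg = 0x8957DF
clock 9: out=1, reg = 0xC4ABEF
clock 10: out=1, reg = 0x6255F7
clock 11: out=1, reg = 0xB12AFB

0xB12AFB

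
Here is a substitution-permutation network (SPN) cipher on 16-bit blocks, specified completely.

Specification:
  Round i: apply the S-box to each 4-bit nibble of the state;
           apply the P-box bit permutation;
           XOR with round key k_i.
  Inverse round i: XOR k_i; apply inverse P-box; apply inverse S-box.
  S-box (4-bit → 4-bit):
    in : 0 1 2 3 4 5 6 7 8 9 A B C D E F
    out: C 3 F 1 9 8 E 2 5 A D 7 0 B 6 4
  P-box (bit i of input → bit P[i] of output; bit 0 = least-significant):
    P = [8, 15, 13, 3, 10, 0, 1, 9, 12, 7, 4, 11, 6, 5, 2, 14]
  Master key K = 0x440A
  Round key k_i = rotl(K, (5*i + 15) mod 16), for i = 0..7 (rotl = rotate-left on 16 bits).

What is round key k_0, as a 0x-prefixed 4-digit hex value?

K = 0x440A
k_0 = rotl(K, (5*0+15) mod 16) = rotl(K, 15) = 0x2205

0x2205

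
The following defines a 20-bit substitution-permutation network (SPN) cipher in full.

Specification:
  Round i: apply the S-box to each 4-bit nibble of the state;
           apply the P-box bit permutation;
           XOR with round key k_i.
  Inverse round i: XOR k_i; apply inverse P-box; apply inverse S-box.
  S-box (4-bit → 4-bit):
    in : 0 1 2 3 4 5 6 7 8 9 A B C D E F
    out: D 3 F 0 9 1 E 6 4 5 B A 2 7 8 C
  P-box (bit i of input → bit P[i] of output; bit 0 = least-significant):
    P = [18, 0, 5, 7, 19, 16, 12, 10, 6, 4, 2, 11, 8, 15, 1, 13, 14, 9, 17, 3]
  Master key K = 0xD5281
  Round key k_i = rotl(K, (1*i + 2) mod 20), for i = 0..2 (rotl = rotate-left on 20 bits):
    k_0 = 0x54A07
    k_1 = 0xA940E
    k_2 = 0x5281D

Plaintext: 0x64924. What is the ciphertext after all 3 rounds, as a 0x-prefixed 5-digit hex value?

s_0 = plaintext = 0x64924
s_1 = Round(s_0, k_0) = 0xA7DCB
s_2 = Round(s_1, k_1) = 0xB56D1
s_3 = Round(s_2, k_2) = 0x83300

0x83300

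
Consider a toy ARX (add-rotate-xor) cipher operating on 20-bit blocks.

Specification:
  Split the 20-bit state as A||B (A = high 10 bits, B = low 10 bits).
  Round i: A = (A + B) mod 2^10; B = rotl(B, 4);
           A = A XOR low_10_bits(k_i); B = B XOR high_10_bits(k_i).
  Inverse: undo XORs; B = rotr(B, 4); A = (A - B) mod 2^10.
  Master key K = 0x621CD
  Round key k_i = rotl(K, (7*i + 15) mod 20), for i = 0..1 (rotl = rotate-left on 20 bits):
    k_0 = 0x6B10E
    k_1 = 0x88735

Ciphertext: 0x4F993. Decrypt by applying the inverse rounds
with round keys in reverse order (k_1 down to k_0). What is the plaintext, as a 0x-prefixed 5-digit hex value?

0xA35D1

s_0 = ciphertext = 0x4F993
s_1 = InvRound(s_0, k_1) = 0x540BB
s_2 = InvRound(s_1, k_0) = 0xA35D1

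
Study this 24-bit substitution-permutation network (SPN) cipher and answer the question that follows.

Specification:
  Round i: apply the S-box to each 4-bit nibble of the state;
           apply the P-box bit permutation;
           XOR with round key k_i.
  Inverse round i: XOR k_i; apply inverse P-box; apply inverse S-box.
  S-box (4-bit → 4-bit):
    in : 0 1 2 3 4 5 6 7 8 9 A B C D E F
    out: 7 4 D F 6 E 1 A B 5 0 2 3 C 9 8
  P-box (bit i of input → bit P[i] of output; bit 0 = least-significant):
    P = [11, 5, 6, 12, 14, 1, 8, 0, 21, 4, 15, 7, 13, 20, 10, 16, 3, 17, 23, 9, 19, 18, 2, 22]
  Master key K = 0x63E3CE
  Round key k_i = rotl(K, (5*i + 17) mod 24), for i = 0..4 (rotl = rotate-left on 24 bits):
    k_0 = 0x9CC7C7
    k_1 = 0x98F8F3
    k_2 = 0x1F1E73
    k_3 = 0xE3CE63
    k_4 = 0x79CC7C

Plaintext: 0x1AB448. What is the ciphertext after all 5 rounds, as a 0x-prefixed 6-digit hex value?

s_0 = plaintext = 0x1AB448
s_1 = Round(s_0, k_0) = 0x8C5EF1
s_2 = Round(s_1, k_1) = 0xE7FC3A
s_3 = Round(s_2, k_2) = 0x745D60
s_4 = Round(s_3, k_3) = 0x340283
s_5 = Round(s_4, k_4) = 0x87309B

0x87309B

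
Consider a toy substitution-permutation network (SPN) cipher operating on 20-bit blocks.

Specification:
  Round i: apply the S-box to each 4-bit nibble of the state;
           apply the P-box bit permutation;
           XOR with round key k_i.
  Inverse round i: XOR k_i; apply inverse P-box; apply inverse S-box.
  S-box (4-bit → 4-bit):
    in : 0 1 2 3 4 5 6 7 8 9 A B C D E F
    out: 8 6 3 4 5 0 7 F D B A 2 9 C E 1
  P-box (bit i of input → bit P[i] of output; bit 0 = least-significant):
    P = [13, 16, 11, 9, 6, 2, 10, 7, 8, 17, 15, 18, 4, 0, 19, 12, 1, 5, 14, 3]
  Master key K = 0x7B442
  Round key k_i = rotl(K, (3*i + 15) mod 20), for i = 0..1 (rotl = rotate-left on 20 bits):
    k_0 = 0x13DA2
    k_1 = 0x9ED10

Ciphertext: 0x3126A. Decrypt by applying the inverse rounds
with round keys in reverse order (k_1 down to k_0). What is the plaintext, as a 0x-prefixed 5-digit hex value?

0x907C8

s_0 = ciphertext = 0x3126A
s_1 = InvRound(s_0, k_1) = 0x78648
s_2 = InvRound(s_1, k_0) = 0x907C8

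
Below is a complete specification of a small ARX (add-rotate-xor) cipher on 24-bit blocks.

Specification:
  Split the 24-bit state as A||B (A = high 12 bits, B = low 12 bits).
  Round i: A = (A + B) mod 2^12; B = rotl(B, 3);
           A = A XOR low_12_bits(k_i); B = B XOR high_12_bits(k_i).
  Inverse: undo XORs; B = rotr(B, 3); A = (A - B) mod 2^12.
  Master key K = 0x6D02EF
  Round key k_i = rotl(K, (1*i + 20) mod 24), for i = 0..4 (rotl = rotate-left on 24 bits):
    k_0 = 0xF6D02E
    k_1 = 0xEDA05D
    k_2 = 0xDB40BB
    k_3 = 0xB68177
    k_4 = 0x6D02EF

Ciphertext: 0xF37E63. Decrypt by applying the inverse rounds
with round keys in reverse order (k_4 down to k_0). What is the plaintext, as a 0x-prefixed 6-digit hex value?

0xD10C8E

s_0 = ciphertext = 0xF37E63
s_1 = InvRound(s_0, k_4) = 0x6C2716
s_2 = InvRound(s_1, k_3) = 0xA26D8F
s_3 = InvRound(s_2, k_2) = 0x496607
s_4 = InvRound(s_3, k_1) = 0x9B0B1B
s_5 = InvRound(s_4, k_0) = 0xD10C8E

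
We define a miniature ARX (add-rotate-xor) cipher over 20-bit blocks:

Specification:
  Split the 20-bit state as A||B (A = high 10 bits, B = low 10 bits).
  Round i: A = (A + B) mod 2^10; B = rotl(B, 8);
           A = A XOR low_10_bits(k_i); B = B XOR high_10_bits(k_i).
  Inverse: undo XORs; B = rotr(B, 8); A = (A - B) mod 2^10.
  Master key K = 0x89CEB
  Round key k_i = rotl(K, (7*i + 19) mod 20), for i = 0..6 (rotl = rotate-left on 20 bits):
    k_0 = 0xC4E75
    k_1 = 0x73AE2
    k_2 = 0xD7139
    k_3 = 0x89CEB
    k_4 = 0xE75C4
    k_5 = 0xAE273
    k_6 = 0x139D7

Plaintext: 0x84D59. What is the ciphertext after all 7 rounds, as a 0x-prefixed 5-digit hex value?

0x67CCD

s_0 = plaintext = 0x84D59
s_1 = Round(s_0, k_0) = 0x46645
s_2 = Round(s_1, k_1) = 0x6F05F
s_3 = Round(s_2, k_2) = 0xC884B
s_4 = Round(s_3, k_3) = 0xE1935
s_5 = Round(s_4, k_4) = 0x5FED0
s_6 = Round(s_5, k_5) = 0x8F20C
s_7 = Round(s_6, k_6) = 0x67CCD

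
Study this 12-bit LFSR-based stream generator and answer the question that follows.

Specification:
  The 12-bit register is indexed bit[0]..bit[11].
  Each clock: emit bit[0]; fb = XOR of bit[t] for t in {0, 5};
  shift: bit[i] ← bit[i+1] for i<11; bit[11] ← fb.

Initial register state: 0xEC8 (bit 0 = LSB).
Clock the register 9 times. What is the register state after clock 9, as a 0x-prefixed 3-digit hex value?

0xDF7

reg_0 = 0xEC8
clock 1: out=0, reg = 0x764
clock 2: out=0, reg = 0xBB2
clock 3: out=0, reg = 0xDD9
clock 4: out=1, reg = 0xEEC
clock 5: out=0, reg = 0xF76
clock 6: out=0, reg = 0xFBB
clock 7: out=1, reg = 0x7DD
clock 8: out=1, reg = 0xBEE
clock 9: out=0, reg = 0xDF7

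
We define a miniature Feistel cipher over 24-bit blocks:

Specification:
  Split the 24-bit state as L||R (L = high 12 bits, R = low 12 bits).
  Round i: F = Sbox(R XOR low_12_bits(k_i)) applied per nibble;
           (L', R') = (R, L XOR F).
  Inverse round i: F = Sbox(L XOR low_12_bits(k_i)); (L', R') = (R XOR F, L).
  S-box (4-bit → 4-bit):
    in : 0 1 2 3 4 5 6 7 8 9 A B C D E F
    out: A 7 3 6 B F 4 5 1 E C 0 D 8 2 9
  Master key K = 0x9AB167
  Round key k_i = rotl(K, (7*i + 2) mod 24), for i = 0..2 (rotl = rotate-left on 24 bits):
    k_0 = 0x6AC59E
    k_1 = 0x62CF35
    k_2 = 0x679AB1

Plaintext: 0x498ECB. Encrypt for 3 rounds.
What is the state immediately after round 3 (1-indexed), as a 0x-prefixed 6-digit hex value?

s_0 = plaintext = 0x498ECB
s_1 = Round(s_0, k_0) = 0xECB467
s_2 = Round(s_1, k_1) = 0x467E38
s_3 = Round(s_2, k_2) = 0xE38F79

0xE38F79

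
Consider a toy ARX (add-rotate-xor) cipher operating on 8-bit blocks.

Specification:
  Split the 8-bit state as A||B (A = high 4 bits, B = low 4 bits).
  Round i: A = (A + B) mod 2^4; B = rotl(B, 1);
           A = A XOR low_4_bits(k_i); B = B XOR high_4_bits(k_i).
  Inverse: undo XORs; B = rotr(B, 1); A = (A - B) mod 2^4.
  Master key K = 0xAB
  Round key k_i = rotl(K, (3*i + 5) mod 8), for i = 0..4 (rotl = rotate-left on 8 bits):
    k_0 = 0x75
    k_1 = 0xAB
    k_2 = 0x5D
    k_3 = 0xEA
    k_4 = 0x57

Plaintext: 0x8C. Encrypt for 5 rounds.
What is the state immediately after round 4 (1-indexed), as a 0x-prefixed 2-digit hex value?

0xB9

s_0 = plaintext = 0x8C
s_1 = Round(s_0, k_0) = 0x1E
s_2 = Round(s_1, k_1) = 0x47
s_3 = Round(s_2, k_2) = 0x6B
s_4 = Round(s_3, k_3) = 0xB9
s_5 = Round(s_4, k_4) = 0x36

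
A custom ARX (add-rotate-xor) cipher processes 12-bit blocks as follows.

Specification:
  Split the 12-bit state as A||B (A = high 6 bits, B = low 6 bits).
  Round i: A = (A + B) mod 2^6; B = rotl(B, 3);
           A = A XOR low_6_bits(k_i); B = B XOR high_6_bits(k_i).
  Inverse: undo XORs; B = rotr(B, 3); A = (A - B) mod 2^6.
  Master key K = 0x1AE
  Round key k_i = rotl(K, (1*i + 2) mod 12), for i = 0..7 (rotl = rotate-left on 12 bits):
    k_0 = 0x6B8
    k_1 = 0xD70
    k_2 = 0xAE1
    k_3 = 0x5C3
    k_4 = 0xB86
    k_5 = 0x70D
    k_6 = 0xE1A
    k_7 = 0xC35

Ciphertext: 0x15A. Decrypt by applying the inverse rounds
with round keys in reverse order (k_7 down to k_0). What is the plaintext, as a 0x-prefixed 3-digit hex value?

s_0 = ciphertext = 0x15A
s_1 = InvRound(s_0, k_7) = 0x6D5
s_2 = InvRound(s_1, k_6) = 0x52D
s_3 = InvRound(s_2, k_5) = 0x2CE
s_4 = InvRound(s_3, k_4) = 0x244
s_5 = InvRound(s_4, k_3) = 0xC1A
s_6 = InvRound(s_5, k_2) = 0x0CE
s_7 = InvRound(s_6, k_1) = 0x51F
s_8 = InvRound(s_7, k_0) = 0x128

0x128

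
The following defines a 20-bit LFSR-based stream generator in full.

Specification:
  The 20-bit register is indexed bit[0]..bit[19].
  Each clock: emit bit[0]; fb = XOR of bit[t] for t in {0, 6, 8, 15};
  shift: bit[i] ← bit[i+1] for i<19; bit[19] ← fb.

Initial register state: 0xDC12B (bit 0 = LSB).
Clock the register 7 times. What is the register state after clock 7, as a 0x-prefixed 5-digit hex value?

0xABB82

reg_0 = 0xDC12B
clock 1: out=1, reg = 0xEE095
clock 2: out=1, reg = 0x7704A
clock 3: out=0, reg = 0xBB825
clock 4: out=1, reg = 0x5DC12
clock 5: out=0, reg = 0xAEE09
clock 6: out=1, reg = 0x57704
clock 7: out=0, reg = 0xABB82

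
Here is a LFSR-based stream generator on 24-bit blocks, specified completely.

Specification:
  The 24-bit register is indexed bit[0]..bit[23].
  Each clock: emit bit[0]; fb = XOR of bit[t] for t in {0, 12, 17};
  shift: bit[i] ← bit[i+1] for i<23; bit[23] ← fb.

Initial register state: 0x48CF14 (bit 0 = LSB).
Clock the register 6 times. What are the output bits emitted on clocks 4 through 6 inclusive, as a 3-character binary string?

reg_0 = 0x48CF14
clock 1: out=0, reg = 0x24678A
clock 2: out=0, reg = 0x1233C5
clock 3: out=1, reg = 0x8919E2
clock 4: out=0, reg = 0xC48CF1
clock 5: out=1, reg = 0xE24678
clock 6: out=0, reg = 0xF1233C

010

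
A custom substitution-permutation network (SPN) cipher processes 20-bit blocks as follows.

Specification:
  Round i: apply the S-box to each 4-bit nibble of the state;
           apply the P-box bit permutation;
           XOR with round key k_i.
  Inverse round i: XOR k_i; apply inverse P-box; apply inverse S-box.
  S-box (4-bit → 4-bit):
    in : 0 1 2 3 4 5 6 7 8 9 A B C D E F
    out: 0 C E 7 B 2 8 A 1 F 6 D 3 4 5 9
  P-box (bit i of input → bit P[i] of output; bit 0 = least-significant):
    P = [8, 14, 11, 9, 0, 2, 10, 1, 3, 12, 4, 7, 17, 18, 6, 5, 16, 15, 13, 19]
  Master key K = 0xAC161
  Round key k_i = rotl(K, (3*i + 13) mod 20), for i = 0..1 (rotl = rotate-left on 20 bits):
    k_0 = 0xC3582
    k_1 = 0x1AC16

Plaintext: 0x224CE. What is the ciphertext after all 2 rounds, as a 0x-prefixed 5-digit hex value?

0x3BF1C

s_0 = plaintext = 0x224CE
s_1 = Round(s_0, k_0) = 0x08C6F
s_2 = Round(s_1, k_1) = 0x3BF1C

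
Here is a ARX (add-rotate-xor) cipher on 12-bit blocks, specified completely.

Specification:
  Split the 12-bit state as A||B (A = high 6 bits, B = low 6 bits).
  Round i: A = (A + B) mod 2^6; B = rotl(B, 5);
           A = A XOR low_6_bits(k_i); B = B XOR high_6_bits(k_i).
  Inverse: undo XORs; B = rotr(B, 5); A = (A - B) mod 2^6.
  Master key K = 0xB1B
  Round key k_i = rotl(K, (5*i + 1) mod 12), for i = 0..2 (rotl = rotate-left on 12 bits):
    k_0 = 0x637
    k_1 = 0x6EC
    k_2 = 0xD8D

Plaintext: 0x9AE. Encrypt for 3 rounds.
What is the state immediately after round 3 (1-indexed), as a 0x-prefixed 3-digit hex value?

s_0 = plaintext = 0x9AE
s_1 = Round(s_0, k_0) = 0x8CF
s_2 = Round(s_1, k_1) = 0x7BC
s_3 = Round(s_2, k_2) = 0x5E8

0x5E8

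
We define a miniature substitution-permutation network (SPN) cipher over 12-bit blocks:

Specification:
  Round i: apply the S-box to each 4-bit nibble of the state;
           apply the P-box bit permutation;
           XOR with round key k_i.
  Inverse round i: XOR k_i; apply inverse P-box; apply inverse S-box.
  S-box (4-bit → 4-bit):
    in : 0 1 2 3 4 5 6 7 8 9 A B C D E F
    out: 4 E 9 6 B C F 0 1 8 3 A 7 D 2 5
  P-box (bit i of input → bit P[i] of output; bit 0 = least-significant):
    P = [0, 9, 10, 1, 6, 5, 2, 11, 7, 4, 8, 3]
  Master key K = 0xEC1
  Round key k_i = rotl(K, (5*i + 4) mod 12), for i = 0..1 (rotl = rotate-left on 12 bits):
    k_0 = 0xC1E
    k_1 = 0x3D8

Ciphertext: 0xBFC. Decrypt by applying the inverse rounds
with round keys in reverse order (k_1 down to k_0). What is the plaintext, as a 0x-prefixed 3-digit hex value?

s_0 = ciphertext = 0xBFC
s_1 = InvRound(s_0, k_1) = 0x717
s_2 = InvRound(s_1, k_0) = 0x59A

0x59A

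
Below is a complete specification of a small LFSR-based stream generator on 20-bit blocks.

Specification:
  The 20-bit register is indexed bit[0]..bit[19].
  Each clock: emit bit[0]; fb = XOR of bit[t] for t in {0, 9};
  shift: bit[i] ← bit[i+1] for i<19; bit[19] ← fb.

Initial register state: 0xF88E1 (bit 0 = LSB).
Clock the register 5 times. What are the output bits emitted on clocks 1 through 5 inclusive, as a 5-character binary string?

10000

reg_0 = 0xF88E1
clock 1: out=1, reg = 0xFC470
clock 2: out=0, reg = 0x7E238
clock 3: out=0, reg = 0xBF11C
clock 4: out=0, reg = 0x5F88E
clock 5: out=0, reg = 0x2FC47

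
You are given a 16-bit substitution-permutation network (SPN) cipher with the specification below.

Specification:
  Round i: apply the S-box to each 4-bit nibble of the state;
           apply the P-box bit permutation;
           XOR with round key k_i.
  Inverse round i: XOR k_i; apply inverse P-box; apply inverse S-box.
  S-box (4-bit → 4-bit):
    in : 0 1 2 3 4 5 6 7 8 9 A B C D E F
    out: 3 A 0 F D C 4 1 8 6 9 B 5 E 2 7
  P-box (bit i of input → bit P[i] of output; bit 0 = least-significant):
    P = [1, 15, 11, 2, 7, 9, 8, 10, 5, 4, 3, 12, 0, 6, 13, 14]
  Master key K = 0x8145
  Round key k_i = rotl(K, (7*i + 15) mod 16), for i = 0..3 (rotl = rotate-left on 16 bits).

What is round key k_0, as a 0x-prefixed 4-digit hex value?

K = 0x8145
k_0 = rotl(K, (7*0+15) mod 16) = rotl(K, 15) = 0xC0A2

0xC0A2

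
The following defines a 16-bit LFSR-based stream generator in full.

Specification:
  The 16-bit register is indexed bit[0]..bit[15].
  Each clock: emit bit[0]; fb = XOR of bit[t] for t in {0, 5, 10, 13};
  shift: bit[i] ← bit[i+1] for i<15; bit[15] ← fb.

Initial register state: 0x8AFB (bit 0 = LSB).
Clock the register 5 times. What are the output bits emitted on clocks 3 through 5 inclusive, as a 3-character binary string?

reg_0 = 0x8AFB
clock 1: out=1, reg = 0x457D
clock 2: out=1, reg = 0xA2BE
clock 3: out=0, reg = 0x515F
clock 4: out=1, reg = 0xA8AF
clock 5: out=1, reg = 0xD457

011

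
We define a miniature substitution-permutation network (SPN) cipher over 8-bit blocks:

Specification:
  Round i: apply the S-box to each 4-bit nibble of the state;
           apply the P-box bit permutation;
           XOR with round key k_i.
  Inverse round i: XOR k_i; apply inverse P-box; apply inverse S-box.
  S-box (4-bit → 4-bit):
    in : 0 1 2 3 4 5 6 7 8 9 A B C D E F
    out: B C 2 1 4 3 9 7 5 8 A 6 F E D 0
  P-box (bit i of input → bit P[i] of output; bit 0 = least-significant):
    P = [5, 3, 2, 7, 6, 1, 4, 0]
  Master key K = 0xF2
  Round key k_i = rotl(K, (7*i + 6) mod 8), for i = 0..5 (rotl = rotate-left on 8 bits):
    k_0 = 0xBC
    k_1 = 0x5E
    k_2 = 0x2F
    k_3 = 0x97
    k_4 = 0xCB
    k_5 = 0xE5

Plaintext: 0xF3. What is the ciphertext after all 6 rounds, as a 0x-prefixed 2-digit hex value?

s_0 = plaintext = 0xF3
s_1 = Round(s_0, k_0) = 0x9C
s_2 = Round(s_1, k_1) = 0xF3
s_3 = Round(s_2, k_2) = 0x0F
s_4 = Round(s_3, k_3) = 0xD4
s_5 = Round(s_4, k_4) = 0xDC
s_6 = Round(s_5, k_5) = 0x5A

0x5A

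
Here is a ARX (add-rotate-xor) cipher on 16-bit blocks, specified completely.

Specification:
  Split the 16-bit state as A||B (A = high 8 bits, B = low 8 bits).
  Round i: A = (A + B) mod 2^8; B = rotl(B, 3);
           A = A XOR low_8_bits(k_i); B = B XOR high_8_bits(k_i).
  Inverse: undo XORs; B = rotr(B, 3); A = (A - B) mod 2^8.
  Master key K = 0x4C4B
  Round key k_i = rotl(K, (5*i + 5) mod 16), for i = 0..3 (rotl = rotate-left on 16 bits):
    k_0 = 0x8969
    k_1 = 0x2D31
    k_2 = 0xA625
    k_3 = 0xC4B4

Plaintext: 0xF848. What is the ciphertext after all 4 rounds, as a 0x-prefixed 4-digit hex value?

0xEE2D

s_0 = plaintext = 0xF848
s_1 = Round(s_0, k_0) = 0x29CB
s_2 = Round(s_1, k_1) = 0xC573
s_3 = Round(s_2, k_2) = 0x1D3D
s_4 = Round(s_3, k_3) = 0xEE2D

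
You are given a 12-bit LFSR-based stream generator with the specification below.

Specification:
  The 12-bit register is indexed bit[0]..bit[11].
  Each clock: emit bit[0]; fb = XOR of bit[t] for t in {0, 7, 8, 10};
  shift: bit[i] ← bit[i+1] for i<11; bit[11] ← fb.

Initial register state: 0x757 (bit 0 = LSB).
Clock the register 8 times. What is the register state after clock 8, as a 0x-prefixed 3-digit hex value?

reg_0 = 0x757
clock 1: out=1, reg = 0xBAB
clock 2: out=1, reg = 0xDD5
clock 3: out=1, reg = 0x6EA
clock 4: out=0, reg = 0x375
clock 5: out=1, reg = 0x1BA
clock 6: out=0, reg = 0x0DD
clock 7: out=1, reg = 0x06E
clock 8: out=0, reg = 0x037

0x037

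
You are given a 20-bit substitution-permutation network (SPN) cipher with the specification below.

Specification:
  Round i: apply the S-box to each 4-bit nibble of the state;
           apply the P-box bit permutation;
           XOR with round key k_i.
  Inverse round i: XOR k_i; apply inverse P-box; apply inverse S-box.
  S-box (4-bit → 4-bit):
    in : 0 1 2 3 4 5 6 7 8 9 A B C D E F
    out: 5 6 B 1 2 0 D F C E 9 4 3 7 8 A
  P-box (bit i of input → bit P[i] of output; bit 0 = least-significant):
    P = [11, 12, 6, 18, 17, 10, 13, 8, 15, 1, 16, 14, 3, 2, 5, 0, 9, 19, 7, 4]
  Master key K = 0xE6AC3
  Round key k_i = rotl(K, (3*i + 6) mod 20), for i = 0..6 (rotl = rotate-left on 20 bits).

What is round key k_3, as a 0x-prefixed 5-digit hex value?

0x1F356

K = 0xE6AC3
k_0 = rotl(K, (3*0+6) mod 20) = rotl(K, 6) = 0xAB0F9
k_1 = rotl(K, (3*1+6) mod 20) = rotl(K, 9) = 0x587CD
k_2 = rotl(K, (3*2+6) mod 20) = rotl(K, 12) = 0xC3E6A
k_3 = rotl(K, (3*3+6) mod 20) = rotl(K, 15) = 0x1F356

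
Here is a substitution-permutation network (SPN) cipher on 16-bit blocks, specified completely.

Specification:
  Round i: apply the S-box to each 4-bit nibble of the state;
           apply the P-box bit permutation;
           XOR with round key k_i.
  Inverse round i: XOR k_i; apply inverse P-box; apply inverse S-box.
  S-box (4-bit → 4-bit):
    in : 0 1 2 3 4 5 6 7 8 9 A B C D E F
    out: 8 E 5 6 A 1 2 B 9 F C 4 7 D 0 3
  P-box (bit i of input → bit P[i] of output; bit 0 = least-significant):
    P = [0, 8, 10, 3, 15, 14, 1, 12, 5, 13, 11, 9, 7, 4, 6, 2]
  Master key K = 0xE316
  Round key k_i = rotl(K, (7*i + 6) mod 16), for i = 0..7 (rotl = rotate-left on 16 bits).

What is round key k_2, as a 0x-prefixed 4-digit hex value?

0x316E

K = 0xE316
k_0 = rotl(K, (7*0+6) mod 16) = rotl(K, 6) = 0xC5B8
k_1 = rotl(K, (7*1+6) mod 16) = rotl(K, 13) = 0xDC62
k_2 = rotl(K, (7*2+6) mod 16) = rotl(K, 4) = 0x316E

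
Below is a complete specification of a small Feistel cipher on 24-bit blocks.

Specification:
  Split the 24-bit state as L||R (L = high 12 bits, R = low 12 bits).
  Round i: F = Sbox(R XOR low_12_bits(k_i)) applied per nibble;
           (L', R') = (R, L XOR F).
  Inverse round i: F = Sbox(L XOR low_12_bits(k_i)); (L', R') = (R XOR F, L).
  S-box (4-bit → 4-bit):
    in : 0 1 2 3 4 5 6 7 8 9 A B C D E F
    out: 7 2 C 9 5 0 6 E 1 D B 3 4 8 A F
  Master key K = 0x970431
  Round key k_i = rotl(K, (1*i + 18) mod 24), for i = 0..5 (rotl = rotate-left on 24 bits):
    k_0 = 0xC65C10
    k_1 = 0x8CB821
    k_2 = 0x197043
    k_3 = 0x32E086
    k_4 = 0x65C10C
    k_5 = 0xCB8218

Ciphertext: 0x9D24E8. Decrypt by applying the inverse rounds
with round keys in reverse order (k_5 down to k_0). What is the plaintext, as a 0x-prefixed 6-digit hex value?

0x2A3E20

s_0 = ciphertext = 0x9D24E8
s_1 = InvRound(s_0, k_5) = 0x7A39D2
s_2 = InvRound(s_1, k_4) = 0xF6D7A3
s_3 = InvRound(s_2, k_3) = 0x800F6D
s_4 = InvRound(s_3, k_2) = 0xE34800
s_5 = InvRound(s_4, k_1) = 0xE20E34
s_6 = InvRound(s_5, k_0) = 0x2A3E20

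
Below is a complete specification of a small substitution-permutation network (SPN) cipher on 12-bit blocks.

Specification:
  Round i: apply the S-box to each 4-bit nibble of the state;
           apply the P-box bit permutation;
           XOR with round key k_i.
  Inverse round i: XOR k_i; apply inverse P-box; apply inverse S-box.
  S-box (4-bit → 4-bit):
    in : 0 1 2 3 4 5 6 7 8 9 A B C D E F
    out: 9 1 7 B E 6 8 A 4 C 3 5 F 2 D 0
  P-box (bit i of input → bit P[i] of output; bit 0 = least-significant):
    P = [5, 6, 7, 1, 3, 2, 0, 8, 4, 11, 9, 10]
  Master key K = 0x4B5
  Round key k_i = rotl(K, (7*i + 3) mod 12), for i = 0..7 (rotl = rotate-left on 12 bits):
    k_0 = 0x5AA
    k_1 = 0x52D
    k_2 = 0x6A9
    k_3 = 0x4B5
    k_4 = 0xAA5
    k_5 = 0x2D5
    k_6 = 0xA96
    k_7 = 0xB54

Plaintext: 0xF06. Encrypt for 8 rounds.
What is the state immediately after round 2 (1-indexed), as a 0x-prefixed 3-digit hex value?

s_0 = plaintext = 0xF06
s_1 = Round(s_0, k_0) = 0x4A0
s_2 = Round(s_1, k_1) = 0xB03
s_3 = Round(s_2, k_2) = 0x5D3
s_4 = Round(s_3, k_3) = 0xED3
s_5 = Round(s_4, k_4) = 0xCD3
s_6 = Round(s_5, k_5) = 0xCA3
s_7 = Round(s_6, k_6) = 0x4E8
s_8 = Round(s_7, k_7) = 0x4DD

0xB03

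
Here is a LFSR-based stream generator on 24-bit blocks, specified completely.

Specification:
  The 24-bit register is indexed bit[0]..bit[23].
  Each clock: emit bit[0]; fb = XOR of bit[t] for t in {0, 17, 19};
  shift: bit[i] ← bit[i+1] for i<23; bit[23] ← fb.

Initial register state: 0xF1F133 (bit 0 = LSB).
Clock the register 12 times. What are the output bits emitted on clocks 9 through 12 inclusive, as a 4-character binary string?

reg_0 = 0xF1F133
clock 1: out=1, reg = 0xF8F899
clock 2: out=1, reg = 0x7C7C4C
clock 3: out=0, reg = 0xBE3E26
clock 4: out=0, reg = 0x5F1F13
clock 5: out=1, reg = 0xAF8F89
clock 6: out=1, reg = 0xD7C7C4
clock 7: out=0, reg = 0xEBE3E2
clock 8: out=0, reg = 0x75F1F1
clock 9: out=1, reg = 0xBAF8F8
clock 10: out=0, reg = 0x5D7C7C
clock 11: out=0, reg = 0xAEBE3E
clock 12: out=0, reg = 0x575F1F

1000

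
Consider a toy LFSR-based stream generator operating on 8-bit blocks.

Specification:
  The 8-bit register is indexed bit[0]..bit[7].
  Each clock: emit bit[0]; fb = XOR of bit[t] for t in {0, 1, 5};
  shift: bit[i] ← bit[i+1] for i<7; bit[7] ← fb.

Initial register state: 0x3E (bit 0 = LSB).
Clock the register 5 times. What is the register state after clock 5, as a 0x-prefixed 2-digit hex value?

0x01

reg_0 = 0x3E
clock 1: out=0, reg = 0x1F
clock 2: out=1, reg = 0x0F
clock 3: out=1, reg = 0x07
clock 4: out=1, reg = 0x03
clock 5: out=1, reg = 0x01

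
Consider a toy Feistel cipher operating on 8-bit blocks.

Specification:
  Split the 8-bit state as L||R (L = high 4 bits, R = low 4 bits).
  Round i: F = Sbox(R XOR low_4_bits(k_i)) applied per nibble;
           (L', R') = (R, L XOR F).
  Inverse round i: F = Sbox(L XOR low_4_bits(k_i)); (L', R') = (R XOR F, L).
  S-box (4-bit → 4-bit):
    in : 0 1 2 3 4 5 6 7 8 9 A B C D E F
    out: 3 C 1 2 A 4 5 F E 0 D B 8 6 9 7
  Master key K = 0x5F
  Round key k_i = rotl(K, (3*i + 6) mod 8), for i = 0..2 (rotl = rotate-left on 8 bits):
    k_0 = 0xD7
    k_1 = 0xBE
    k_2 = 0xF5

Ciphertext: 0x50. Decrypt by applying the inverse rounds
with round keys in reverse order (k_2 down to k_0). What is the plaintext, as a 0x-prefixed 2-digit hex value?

s_0 = ciphertext = 0x50
s_1 = InvRound(s_0, k_2) = 0x35
s_2 = InvRound(s_1, k_1) = 0x33
s_3 = InvRound(s_2, k_0) = 0x93

0x93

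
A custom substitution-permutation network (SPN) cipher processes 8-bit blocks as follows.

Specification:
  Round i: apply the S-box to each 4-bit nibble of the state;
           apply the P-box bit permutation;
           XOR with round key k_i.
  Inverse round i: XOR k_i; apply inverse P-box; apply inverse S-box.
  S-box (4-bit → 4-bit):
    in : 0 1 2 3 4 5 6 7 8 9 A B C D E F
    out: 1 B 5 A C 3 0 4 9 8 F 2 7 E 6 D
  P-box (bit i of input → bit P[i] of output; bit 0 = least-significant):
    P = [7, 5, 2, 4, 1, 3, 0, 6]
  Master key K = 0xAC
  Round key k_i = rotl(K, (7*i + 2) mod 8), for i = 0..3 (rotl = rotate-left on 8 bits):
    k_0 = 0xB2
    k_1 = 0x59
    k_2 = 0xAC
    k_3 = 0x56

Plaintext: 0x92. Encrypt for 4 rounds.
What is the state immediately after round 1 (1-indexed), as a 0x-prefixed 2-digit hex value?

s_0 = plaintext = 0x92
s_1 = Round(s_0, k_0) = 0x76
s_2 = Round(s_1, k_1) = 0x58
s_3 = Round(s_2, k_2) = 0x36
s_4 = Round(s_3, k_3) = 0x1E

0x76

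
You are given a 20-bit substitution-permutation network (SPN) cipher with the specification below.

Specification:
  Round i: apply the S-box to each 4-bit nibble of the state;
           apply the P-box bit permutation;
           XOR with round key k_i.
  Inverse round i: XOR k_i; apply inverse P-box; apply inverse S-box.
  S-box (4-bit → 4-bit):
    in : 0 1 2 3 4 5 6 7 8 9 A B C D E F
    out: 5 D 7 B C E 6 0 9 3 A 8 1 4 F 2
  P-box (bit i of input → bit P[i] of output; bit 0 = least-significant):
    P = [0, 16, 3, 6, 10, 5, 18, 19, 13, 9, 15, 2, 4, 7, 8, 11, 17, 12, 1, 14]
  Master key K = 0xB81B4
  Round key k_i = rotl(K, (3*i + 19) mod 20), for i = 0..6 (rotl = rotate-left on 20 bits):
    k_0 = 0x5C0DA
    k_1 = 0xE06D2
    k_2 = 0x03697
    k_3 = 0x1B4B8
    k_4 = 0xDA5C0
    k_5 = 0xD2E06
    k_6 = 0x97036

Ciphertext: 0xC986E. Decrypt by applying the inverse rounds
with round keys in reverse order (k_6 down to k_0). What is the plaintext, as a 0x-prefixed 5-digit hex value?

s_0 = ciphertext = 0xC986E
s_1 = InvRound(s_0, k_6) = 0xB80D5
s_2 = InvRound(s_1, k_5) = 0x03208
s_3 = InvRound(s_2, k_4) = 0xF6615
s_4 = InvRound(s_3, k_3) = 0x3F550
s_5 = InvRound(s_4, k_2) = 0x16573
s_6 = InvRound(s_5, k_1) = 0x86959
s_7 = InvRound(s_6, k_0) = 0xD5049

0xD5049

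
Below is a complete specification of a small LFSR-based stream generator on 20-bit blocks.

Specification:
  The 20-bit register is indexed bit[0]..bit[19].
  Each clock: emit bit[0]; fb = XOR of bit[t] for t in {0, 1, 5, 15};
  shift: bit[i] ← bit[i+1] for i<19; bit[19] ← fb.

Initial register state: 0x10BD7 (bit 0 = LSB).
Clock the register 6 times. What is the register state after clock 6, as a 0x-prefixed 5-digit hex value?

0x8042F

reg_0 = 0x10BD7
clock 1: out=1, reg = 0x085EB
clock 2: out=1, reg = 0x042F5
clock 3: out=1, reg = 0x0217A
clock 4: out=0, reg = 0x010BD
clock 5: out=1, reg = 0x0085E
clock 6: out=0, reg = 0x8042F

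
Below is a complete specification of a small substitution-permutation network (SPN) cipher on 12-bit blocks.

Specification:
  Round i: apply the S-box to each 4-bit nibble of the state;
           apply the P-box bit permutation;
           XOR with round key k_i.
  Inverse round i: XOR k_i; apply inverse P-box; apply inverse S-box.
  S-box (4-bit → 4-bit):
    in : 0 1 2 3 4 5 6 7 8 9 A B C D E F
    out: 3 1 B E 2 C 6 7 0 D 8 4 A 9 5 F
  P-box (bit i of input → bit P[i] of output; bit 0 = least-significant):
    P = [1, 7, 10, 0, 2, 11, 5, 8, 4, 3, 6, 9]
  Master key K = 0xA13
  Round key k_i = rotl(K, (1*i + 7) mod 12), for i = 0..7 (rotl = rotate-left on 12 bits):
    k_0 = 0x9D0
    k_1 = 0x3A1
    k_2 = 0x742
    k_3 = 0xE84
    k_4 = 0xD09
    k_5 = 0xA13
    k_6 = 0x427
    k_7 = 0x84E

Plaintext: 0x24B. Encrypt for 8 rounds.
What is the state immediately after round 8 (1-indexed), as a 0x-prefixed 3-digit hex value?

s_0 = plaintext = 0x24B
s_1 = Round(s_0, k_0) = 0x7C8
s_2 = Round(s_1, k_1) = 0xAF9
s_3 = Round(s_2, k_2) = 0x865
s_4 = Round(s_3, k_3) = 0x2A5
s_5 = Round(s_4, k_4) = 0xA10
s_6 = Round(s_5, k_5) = 0x895
s_7 = Round(s_6, k_6) = 0x102
s_8 = Round(s_7, k_7) = 0x0D9

0x0D9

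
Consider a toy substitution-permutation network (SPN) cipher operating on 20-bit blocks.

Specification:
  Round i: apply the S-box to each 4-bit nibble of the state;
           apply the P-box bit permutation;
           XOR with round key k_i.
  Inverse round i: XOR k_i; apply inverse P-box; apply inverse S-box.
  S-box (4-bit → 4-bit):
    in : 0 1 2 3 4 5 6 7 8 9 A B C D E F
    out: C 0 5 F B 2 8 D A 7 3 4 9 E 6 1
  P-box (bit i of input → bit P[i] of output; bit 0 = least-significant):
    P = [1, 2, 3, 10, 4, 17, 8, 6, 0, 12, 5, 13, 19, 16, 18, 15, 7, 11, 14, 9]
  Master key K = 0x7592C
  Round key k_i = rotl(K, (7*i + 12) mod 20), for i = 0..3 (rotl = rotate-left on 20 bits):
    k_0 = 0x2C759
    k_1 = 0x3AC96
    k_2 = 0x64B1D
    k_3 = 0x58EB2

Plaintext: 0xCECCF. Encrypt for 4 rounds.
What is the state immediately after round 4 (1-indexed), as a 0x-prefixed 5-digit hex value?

s_0 = plaintext = 0xCECCF
s_1 = Round(s_0, k_0) = 0x7E58A
s_2 = Round(s_1, k_1) = 0x4FE50
s_3 = Round(s_2, k_2) = 0xC55B5
s_4 = Round(s_3, k_3) = 0x49D36

0x49D36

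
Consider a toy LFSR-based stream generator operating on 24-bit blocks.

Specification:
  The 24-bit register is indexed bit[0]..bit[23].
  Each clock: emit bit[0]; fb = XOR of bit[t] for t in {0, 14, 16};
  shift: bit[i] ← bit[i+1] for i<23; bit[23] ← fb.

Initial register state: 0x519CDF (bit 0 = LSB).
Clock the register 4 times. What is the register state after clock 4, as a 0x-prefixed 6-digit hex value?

0x8519CD

reg_0 = 0x519CDF
clock 1: out=1, reg = 0x28CE6F
clock 2: out=1, reg = 0x146737
clock 3: out=1, reg = 0x0A339B
clock 4: out=1, reg = 0x8519CD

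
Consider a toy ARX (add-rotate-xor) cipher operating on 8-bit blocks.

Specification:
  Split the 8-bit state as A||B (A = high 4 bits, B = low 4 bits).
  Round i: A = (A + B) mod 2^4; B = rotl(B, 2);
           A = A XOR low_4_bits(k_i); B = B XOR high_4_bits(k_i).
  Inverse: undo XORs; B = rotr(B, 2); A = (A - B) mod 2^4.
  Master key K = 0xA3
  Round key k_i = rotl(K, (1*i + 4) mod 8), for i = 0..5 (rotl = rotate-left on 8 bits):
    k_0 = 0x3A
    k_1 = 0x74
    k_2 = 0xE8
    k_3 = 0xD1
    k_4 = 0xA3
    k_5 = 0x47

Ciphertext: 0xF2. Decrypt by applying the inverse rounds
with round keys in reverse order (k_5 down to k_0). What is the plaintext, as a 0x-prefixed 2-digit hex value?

0x11

s_0 = ciphertext = 0xF2
s_1 = InvRound(s_0, k_5) = 0xF9
s_2 = InvRound(s_1, k_4) = 0x0C
s_3 = InvRound(s_2, k_3) = 0xD4
s_4 = InvRound(s_3, k_2) = 0xBA
s_5 = InvRound(s_4, k_1) = 0x87
s_6 = InvRound(s_5, k_0) = 0x11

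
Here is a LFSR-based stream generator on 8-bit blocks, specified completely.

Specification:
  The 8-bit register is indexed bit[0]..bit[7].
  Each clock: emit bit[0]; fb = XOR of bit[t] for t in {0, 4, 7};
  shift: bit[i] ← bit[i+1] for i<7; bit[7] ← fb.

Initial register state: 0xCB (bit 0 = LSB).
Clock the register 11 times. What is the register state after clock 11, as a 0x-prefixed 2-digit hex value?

reg_0 = 0xCB
clock 1: out=1, reg = 0x65
clock 2: out=1, reg = 0xB2
clock 3: out=0, reg = 0x59
clock 4: out=1, reg = 0x2C
clock 5: out=0, reg = 0x16
clock 6: out=0, reg = 0x8B
clock 7: out=1, reg = 0x45
clock 8: out=1, reg = 0xA2
clock 9: out=0, reg = 0xD1
clock 10: out=1, reg = 0xE8
clock 11: out=0, reg = 0xF4

0xF4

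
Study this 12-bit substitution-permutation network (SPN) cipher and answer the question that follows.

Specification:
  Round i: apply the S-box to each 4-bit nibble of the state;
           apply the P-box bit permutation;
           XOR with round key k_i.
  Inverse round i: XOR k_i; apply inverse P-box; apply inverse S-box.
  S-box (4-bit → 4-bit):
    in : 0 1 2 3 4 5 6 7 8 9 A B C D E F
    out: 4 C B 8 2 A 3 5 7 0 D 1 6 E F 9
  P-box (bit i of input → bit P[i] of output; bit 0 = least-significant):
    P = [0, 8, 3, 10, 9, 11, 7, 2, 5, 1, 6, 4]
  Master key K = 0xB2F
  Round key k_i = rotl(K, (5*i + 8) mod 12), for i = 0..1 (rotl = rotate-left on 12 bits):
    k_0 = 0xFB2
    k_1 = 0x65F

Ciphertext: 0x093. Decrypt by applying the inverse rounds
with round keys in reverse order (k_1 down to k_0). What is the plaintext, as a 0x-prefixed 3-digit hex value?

0x562

s_0 = ciphertext = 0x093
s_1 = InvRound(s_0, k_1) = 0x0A1
s_2 = InvRound(s_1, k_0) = 0x562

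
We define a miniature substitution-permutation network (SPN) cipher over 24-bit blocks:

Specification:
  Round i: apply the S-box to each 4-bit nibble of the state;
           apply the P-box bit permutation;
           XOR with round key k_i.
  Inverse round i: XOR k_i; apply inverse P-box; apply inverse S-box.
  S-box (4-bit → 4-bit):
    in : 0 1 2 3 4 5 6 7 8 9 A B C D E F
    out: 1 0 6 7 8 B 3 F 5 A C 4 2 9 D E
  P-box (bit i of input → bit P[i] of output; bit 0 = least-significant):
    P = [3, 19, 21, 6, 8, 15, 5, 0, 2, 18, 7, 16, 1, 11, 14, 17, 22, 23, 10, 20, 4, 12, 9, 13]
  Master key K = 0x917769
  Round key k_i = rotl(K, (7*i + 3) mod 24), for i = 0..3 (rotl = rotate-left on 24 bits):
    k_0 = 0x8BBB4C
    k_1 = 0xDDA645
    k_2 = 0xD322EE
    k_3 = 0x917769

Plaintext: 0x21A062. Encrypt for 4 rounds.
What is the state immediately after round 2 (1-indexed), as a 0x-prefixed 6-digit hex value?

0xFD8CCA

s_0 = plaintext = 0x21A062
s_1 = Round(s_0, k_0) = 0xA16848
s_2 = Round(s_1, k_1) = 0xFD8CCA
s_3 = Round(s_2, k_2) = 0xA7D0AC
s_4 = Round(s_3, k_3) = 0x4B514E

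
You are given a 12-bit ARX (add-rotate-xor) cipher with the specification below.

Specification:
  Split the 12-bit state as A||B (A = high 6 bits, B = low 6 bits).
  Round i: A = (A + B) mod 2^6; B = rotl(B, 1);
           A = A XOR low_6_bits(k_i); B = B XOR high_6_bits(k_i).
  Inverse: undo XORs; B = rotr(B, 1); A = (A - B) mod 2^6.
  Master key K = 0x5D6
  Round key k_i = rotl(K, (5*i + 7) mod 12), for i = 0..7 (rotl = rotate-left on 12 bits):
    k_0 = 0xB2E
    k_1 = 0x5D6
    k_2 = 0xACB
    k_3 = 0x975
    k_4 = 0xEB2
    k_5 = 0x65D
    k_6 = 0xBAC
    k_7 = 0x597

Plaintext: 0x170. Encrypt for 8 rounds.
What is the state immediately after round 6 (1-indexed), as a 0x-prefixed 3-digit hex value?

0xCF4

s_0 = plaintext = 0x170
s_1 = Round(s_0, k_0) = 0x6CD
s_2 = Round(s_1, k_1) = 0xF8D
s_3 = Round(s_2, k_2) = 0x031
s_4 = Round(s_3, k_3) = 0x106
s_5 = Round(s_4, k_4) = 0xE36
s_6 = Round(s_5, k_5) = 0xCF4
s_7 = Round(s_6, k_6) = 0x2C7
s_8 = Round(s_7, k_7) = 0x158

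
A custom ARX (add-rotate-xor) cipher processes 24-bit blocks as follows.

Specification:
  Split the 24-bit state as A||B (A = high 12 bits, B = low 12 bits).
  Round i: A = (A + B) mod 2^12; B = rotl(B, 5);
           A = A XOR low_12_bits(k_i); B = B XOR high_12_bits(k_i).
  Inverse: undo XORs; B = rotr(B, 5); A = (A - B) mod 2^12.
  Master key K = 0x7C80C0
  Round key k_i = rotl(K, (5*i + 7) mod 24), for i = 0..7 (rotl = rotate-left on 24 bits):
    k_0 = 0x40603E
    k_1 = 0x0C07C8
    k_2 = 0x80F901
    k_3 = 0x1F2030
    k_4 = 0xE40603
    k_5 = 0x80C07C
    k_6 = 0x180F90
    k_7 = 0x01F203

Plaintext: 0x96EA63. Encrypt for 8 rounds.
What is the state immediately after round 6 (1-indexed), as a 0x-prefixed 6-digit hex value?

s_0 = plaintext = 0x96EA63
s_1 = Round(s_0, k_0) = 0x3EF872
s_2 = Round(s_1, k_1) = 0xBA9E90
s_3 = Round(s_2, k_2) = 0x338A12
s_4 = Round(s_3, k_3) = 0xD7A3A6
s_5 = Round(s_4, k_4) = 0x723A87
s_6 = Round(s_5, k_5) = 0x1D68F9
s_7 = Round(s_6, k_6) = 0x55FEB1
s_8 = Round(s_7, k_7) = 0x613622

0x1D68F9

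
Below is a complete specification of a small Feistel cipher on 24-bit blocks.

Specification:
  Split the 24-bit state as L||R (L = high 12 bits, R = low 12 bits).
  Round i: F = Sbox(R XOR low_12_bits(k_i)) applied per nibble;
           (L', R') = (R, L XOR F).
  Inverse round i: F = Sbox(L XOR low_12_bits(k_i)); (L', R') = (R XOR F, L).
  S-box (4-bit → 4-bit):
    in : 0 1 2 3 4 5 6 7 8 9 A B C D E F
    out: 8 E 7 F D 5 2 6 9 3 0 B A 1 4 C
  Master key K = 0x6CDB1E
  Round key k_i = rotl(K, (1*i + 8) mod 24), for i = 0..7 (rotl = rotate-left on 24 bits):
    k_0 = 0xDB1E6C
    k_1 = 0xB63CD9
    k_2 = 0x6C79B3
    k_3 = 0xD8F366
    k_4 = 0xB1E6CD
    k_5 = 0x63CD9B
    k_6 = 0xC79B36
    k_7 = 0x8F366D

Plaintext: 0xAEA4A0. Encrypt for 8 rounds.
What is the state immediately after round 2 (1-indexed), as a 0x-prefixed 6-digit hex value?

s_0 = plaintext = 0xAEA4A0
s_1 = Round(s_0, k_0) = 0x4A0A40
s_2 = Round(s_1, k_1) = 0xA40693
s_3 = Round(s_2, k_2) = 0x693638
s_4 = Round(s_3, k_3) = 0x6383C7
s_5 = Round(s_4, k_4) = 0x3C73B8
s_6 = Round(s_5, k_5) = 0x3B87B8
s_7 = Round(s_6, k_6) = 0x7B892C
s_8 = Round(s_7, k_7) = 0x92CB66

0xA40693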